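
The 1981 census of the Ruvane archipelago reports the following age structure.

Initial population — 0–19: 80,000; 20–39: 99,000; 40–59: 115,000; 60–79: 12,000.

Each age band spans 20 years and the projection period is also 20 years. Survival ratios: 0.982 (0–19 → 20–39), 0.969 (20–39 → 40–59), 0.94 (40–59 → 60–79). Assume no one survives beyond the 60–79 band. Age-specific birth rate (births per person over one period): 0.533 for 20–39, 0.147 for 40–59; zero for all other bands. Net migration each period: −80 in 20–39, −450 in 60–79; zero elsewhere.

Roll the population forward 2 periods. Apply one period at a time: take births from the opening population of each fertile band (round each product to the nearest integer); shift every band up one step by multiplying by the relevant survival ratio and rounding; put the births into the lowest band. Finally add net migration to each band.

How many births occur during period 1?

69672

(Bands numbered youngest = 1 to oldest = 4.)
After projecting period 1:
Births: 99000 * 0.533 = 52767 ; 115000 * 0.147 = 16905 ⇒ total 69672
Band 2: 80000 * 0.982 = 78560
Band 3: 99000 * 0.969 = 95931
Band 4: 115000 * 0.94 = 108100
Net migration: Band 2 − 80 → 78480; Band 4 − 450 → 107650
Population now: 0–19=69672, 20–39=78480, 40–59=95931, 60–79=107650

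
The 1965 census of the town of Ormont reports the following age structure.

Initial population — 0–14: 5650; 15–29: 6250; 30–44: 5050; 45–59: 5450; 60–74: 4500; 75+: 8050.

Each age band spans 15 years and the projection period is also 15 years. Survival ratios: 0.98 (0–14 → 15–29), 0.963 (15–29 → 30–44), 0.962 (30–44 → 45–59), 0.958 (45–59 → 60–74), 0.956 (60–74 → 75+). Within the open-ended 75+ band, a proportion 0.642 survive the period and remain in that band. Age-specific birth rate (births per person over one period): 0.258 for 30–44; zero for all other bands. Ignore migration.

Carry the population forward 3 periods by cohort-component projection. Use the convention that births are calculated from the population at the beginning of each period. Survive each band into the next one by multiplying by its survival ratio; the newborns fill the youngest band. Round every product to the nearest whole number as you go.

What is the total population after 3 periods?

26361

Period 1:
Births: 5050 × 0.258 = 1303
15–29: 5650 × 0.98 = 5537
30–44: 6250 × 0.963 = 6019
45–59: 5050 × 0.962 = 4858
60–74: 5450 × 0.958 = 5221
75+: 4500 × 0.956 + 8050 × 0.642 = 4302 + 5168 = 9470
Giving 1303 / 5537 / 6019 / 4858 / 5221 / 9470.
Period 2:
Births: 6019 × 0.258 = 1553
15–29: 1303 × 0.98 = 1277
30–44: 5537 × 0.963 = 5332
45–59: 6019 × 0.962 = 5790
60–74: 4858 × 0.958 = 4654
75+: 5221 × 0.956 + 9470 × 0.642 = 4991 + 6080 = 11071
Giving 1553 / 1277 / 5332 / 5790 / 4654 / 11071.
Period 3:
Births: 5332 × 0.258 = 1376
15–29: 1553 × 0.98 = 1522
30–44: 1277 × 0.963 = 1230
45–59: 5332 × 0.962 = 5129
60–74: 5790 × 0.958 = 5547
75+: 4654 × 0.956 + 11071 × 0.642 = 4449 + 7108 = 11557
Giving 1376 / 1522 / 1230 / 5129 / 5547 / 11557.
Total after period 3: 1376 + 1522 + 1230 + 5129 + 5547 + 11557 = 26361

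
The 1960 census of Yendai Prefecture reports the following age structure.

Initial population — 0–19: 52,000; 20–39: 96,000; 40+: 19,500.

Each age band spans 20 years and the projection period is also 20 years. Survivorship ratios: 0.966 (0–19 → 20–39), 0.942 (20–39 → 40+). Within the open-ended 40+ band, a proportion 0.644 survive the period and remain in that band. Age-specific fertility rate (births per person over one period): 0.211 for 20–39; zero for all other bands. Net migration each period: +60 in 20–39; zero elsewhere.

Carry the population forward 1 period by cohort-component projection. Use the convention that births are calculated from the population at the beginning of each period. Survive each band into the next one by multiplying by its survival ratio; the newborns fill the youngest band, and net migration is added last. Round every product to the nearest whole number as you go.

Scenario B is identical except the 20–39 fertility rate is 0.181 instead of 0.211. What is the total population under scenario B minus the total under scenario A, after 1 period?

— Period 1 —
Births: 96000 × 0.211 = 20256
20–39: 52000 × 0.966 = 50232
40+: 96000 × 0.942 + 19500 × 0.644 = 90432 + 12558 = 102990
Net migration: 20–39 + 60 → 50292
Giving 20256 / 50292 / 102990.
Scenario A total after 1 period: 173538
Scenario B projection —
— Period 1 —
Births: 96000 × 0.181 = 17376
20–39: 52000 × 0.966 = 50232
40+: 96000 × 0.942 + 19500 × 0.644 = 90432 + 12558 = 102990
Net migration: 20–39 + 60 → 50292
Giving 17376 / 50292 / 102990.
Scenario B total after 1 period: 170658
Difference B − A = 170658 − 173538 = -2880

-2880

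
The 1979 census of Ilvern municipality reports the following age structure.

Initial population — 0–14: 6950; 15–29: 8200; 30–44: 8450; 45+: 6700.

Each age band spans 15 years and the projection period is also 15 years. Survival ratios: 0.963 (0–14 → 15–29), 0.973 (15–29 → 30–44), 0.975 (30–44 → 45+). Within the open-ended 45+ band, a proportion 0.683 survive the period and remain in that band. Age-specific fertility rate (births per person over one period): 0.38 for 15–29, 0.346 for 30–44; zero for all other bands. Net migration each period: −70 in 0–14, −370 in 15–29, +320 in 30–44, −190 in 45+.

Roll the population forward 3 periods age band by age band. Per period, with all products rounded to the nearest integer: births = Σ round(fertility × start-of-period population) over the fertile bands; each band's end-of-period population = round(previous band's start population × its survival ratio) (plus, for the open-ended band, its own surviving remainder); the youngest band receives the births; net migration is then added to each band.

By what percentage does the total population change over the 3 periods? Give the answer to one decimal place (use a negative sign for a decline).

(Groups numbered youngest = 1 to oldest = 4.)
After projecting period 1:
Births: 8200 × 0.38 = 3116, 8450 × 0.346 = 2924 — total 6040
Group 2: 6950 × 0.963 = 6693
Group 3: 8200 × 0.973 = 7979
Group 4: 8450 × 0.975 + 6700 × 0.683 = 8239 + 4576 = 12815
Net migration: Group 1 − 70 → 5970; Group 2 − 370 → 6323; Group 3 + 320 → 8299; Group 4 − 190 → 12625
Population now: 0–14=5970, 15–29=6323, 30–44=8299, 45+=12625
After projecting period 2:
Births: 6323 × 0.38 = 2403, 8299 × 0.346 = 2871 — total 5274
Group 2: 5970 × 0.963 = 5749
Group 3: 6323 × 0.973 = 6152
Group 4: 8299 × 0.975 + 12625 × 0.683 = 8092 + 8623 = 16715
Net migration: Group 1 − 70 → 5204; Group 2 − 370 → 5379; Group 3 + 320 → 6472; Group 4 − 190 → 16525
Population now: 0–14=5204, 15–29=5379, 30–44=6472, 45+=16525
After projecting period 3:
Births: 5379 × 0.38 = 2044, 6472 × 0.346 = 2239 — total 4283
Group 2: 5204 × 0.963 = 5011
Group 3: 5379 × 0.973 = 5234
Group 4: 6472 × 0.975 + 16525 × 0.683 = 6310 + 11287 = 17597
Net migration: Group 1 − 70 → 4213; Group 2 − 370 → 4641; Group 3 + 320 → 5554; Group 4 − 190 → 17407
Population now: 0–14=4213, 15–29=4641, 30–44=5554, 45+=17407
Total: 30300 → 31815; change = 1515; percentage change = 5.0%

5.0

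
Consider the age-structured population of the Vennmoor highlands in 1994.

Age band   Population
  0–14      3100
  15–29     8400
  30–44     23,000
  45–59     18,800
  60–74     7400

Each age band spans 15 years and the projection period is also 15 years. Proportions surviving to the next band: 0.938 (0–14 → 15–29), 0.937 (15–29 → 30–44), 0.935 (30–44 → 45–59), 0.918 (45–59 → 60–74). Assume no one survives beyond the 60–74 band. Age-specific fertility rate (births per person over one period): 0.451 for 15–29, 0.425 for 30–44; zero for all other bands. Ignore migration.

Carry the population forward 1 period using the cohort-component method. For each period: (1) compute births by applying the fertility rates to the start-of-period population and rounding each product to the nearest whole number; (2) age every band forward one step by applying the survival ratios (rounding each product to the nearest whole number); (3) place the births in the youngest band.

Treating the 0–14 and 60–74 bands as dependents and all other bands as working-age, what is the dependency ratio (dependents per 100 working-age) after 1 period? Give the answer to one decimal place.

95.5

Call the groups 1 to 5, youngest first.
After projecting period 1:
Births: 8400 * 0.451 = 3788, 23000 * 0.425 = 9775 → 13563
Group 2: 3100 * 0.938 = 2908
Group 3: 8400 * 0.937 = 7871
Group 4: 23000 * 0.935 = 21505
Group 5: 18800 * 0.918 = 17258
Giving 13563 / 2908 / 7871 / 21505 / 17258.
Dependents (band 0–14 + band 60–74) = 13563 + 17258 = 30821; working-age = 32284; ratio = 30821/32284 × 100 = 95.5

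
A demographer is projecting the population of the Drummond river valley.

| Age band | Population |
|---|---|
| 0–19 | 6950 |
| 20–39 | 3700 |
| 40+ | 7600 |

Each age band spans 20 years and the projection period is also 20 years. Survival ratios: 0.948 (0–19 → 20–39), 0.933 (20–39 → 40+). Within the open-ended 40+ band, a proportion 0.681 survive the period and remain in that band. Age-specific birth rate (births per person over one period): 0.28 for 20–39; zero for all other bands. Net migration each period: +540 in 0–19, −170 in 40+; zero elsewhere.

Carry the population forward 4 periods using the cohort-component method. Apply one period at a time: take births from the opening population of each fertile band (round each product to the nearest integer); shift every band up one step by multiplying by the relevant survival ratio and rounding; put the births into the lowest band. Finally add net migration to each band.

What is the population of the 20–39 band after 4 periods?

908

Period 1:
Births: 3700 × 0.28 = 1036
20–39: 6950 × 0.948 = 6589
40+: 3700 × 0.933 + 7600 × 0.681 = 3452 + 5176 = 8628
Net migration: 0–19 + 540 → 1576; 40+ − 170 → 8458
End of period: [1576, 6589, 8458]
Period 2:
Births: 6589 × 0.28 = 1845
20–39: 1576 × 0.948 = 1494
40+: 6589 × 0.933 + 8458 × 0.681 = 6148 + 5760 = 11908
Net migration: 0–19 + 540 → 2385; 40+ − 170 → 11738
End of period: [2385, 1494, 11738]
Period 3:
Births: 1494 × 0.28 = 418
20–39: 2385 × 0.948 = 2261
40+: 1494 × 0.933 + 11738 × 0.681 = 1394 + 7994 = 9388
Net migration: 0–19 + 540 → 958; 40+ − 170 → 9218
End of period: [958, 2261, 9218]
Period 4:
Births: 2261 × 0.28 = 633
20–39: 958 × 0.948 = 908
40+: 2261 × 0.933 + 9218 × 0.681 = 2110 + 6277 = 8387
Net migration: 0–19 + 540 → 1173; 40+ − 170 → 8217
End of period: [1173, 908, 8217]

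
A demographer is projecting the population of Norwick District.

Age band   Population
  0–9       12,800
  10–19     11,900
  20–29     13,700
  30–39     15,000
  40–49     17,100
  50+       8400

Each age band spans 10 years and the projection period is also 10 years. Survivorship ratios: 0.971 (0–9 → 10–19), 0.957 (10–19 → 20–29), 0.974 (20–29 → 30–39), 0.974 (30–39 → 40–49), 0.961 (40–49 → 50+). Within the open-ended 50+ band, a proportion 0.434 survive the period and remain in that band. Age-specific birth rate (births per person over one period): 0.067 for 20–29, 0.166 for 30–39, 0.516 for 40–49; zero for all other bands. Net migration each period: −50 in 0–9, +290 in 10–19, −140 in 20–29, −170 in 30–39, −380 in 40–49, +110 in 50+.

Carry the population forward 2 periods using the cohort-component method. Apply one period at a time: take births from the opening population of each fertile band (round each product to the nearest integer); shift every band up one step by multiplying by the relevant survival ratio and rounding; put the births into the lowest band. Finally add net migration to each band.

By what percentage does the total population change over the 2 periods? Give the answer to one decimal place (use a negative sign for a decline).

[period 1]
Births: 13700 * 0.067 = 918  |  15000 * 0.166 = 2490  |  17100 * 0.516 = 8824 — total 12232
10–19: 12800 * 0.971 = 12429
20–29: 11900 * 0.957 = 11388
30–39: 13700 * 0.974 = 13344
40–49: 15000 * 0.974 = 14610
50+: 17100 * 0.961 + 8400 * 0.434 = 16433 + 3646 = 20079
Net migration: 0–9 − 50 → 12182; 10–19 + 290 → 12719; 20–29 − 140 → 11248; 30–39 − 170 → 13174; 40–49 − 380 → 14230; 50+ + 110 → 20189
Giving 12182 / 12719 / 11248 / 13174 / 14230 / 20189.
[period 2]
Births: 11248 * 0.067 = 754  |  13174 * 0.166 = 2187  |  14230 * 0.516 = 7343 — total 10284
10–19: 12182 * 0.971 = 11829
20–29: 12719 * 0.957 = 12172
30–39: 11248 * 0.974 = 10956
40–49: 13174 * 0.974 = 12831
50+: 14230 * 0.961 + 20189 * 0.434 = 13675 + 8762 = 22437
Net migration: 0–9 − 50 → 10234; 10–19 + 290 → 12119; 20–29 − 140 → 12032; 30–39 − 170 → 10786; 40–49 − 380 → 12451; 50+ + 110 → 22547
Giving 10234 / 12119 / 12032 / 10786 / 12451 / 22547.
Total: 78900 → 80169; change = 1269; percentage change = 1.6%

1.6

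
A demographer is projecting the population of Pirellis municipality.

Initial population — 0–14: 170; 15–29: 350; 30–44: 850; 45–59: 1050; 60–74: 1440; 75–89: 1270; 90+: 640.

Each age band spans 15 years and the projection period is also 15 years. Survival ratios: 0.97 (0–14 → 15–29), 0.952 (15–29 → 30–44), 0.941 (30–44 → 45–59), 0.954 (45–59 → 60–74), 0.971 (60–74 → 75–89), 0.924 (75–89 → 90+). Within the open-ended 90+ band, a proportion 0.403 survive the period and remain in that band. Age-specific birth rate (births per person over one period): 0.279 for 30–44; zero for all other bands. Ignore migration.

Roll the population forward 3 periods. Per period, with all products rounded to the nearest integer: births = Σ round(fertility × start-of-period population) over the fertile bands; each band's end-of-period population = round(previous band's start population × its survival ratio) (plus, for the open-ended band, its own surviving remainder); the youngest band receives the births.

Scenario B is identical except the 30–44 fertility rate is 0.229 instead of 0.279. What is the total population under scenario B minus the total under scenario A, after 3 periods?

(Groups numbered youngest = 1 to oldest = 7.)
After projecting period 1:
Births: 850 × 0.279 = 237
Group 2: 170 × 0.97 = 165
Group 3: 350 × 0.952 = 333
Group 4: 850 × 0.941 = 800
Group 5: 1050 × 0.954 = 1002
Group 6: 1440 × 0.971 = 1398
Group 7: 1270 × 0.924 + 640 × 0.403 = 1173 + 258 = 1431
→ [237, 165, 333, 800, 1002, 1398, 1431]
After projecting period 2:
Births: 333 × 0.279 = 93
Group 2: 237 × 0.97 = 230
Group 3: 165 × 0.952 = 157
Group 4: 333 × 0.941 = 313
Group 5: 800 × 0.954 = 763
Group 6: 1002 × 0.971 = 973
Group 7: 1398 × 0.924 + 1431 × 0.403 = 1292 + 577 = 1869
→ [93, 230, 157, 313, 763, 973, 1869]
After projecting period 3:
Births: 157 × 0.279 = 44
Group 2: 93 × 0.97 = 90
Group 3: 230 × 0.952 = 219
Group 4: 157 × 0.941 = 148
Group 5: 313 × 0.954 = 299
Group 6: 763 × 0.971 = 741
Group 7: 973 × 0.924 + 1869 × 0.403 = 899 + 753 = 1652
→ [44, 90, 219, 148, 299, 741, 1652]
Scenario A total after 3 periods: 3193
Scenario B projection —
After projecting period 1:
Births: 850 × 0.229 = 195
Group 2: 170 × 0.97 = 165
Group 3: 350 × 0.952 = 333
Group 4: 850 × 0.941 = 800
Group 5: 1050 × 0.954 = 1002
Group 6: 1440 × 0.971 = 1398
Group 7: 1270 × 0.924 + 640 × 0.403 = 1173 + 258 = 1431
→ [195, 165, 333, 800, 1002, 1398, 1431]
After projecting period 2:
Births: 333 × 0.229 = 76
Group 2: 195 × 0.97 = 189
Group 3: 165 × 0.952 = 157
Group 4: 333 × 0.941 = 313
Group 5: 800 × 0.954 = 763
Group 6: 1002 × 0.971 = 973
Group 7: 1398 × 0.924 + 1431 × 0.403 = 1292 + 577 = 1869
→ [76, 189, 157, 313, 763, 973, 1869]
After projecting period 3:
Births: 157 × 0.229 = 36
Group 2: 76 × 0.97 = 74
Group 3: 189 × 0.952 = 180
Group 4: 157 × 0.941 = 148
Group 5: 313 × 0.954 = 299
Group 6: 763 × 0.971 = 741
Group 7: 973 × 0.924 + 1869 × 0.403 = 899 + 753 = 1652
→ [36, 74, 180, 148, 299, 741, 1652]
Scenario B total after 3 periods: 3130
Difference B − A = 3130 − 3193 = -63

-63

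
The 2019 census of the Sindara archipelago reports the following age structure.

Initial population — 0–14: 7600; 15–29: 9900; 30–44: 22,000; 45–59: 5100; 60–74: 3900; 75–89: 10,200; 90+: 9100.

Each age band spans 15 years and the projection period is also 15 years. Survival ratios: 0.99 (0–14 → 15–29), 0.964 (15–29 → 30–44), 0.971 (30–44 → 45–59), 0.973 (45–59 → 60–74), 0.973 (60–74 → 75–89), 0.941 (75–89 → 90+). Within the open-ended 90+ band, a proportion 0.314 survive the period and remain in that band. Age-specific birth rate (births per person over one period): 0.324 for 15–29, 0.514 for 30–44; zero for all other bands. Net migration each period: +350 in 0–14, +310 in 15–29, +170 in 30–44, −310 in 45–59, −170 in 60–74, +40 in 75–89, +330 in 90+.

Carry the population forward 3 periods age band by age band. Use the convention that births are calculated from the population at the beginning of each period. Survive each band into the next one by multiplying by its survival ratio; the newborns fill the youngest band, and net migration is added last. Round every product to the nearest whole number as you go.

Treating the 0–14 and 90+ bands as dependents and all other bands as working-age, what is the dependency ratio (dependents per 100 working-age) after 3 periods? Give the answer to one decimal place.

28.1

Let group 1 be 0–14 through group 7 = 90+.
Period 1.
Births: 9900 × 0.324 = 3208  |  22000 × 0.514 = 11308 ⇒ total 14516
Group 2: 7600 × 0.99 = 7524
Group 3: 9900 × 0.964 = 9544
Group 4: 22000 × 0.971 = 21362
Group 5: 5100 × 0.973 = 4962
Group 6: 3900 × 0.973 = 3795
Group 7: 10200 × 0.941 + 9100 × 0.314 = 9598 + 2857 = 12455
Net migration: Group 1 + 350 → 14866; Group 2 + 310 → 7834; Group 3 + 170 → 9714; Group 4 − 310 → 21052; Group 5 − 170 → 4792; Group 6 + 40 → 3835; Group 7 + 330 → 12785
End of period: [14866, 7834, 9714, 21052, 4792, 3835, 12785]
Period 2.
Births: 7834 × 0.324 = 2538  |  9714 × 0.514 = 4993 ⇒ total 7531
Group 2: 14866 × 0.99 = 14717
Group 3: 7834 × 0.964 = 7552
Group 4: 9714 × 0.971 = 9432
Group 5: 21052 × 0.973 = 20484
Group 6: 4792 × 0.973 = 4663
Group 7: 3835 × 0.941 + 12785 × 0.314 = 3609 + 4014 = 7623
Net migration: Group 1 + 350 → 7881; Group 2 + 310 → 15027; Group 3 + 170 → 7722; Group 4 − 310 → 9122; Group 5 − 170 → 20314; Group 6 + 40 → 4703; Group 7 + 330 → 7953
End of period: [7881, 15027, 7722, 9122, 20314, 4703, 7953]
Period 3.
Births: 15027 × 0.324 = 4869  |  7722 × 0.514 = 3969 ⇒ total 8838
Group 2: 7881 × 0.99 = 7802
Group 3: 15027 × 0.964 = 14486
Group 4: 7722 × 0.971 = 7498
Group 5: 9122 × 0.973 = 8876
Group 6: 20314 × 0.973 = 19766
Group 7: 4703 × 0.941 + 7953 × 0.314 = 4426 + 2497 = 6923
Net migration: Group 1 + 350 → 9188; Group 2 + 310 → 8112; Group 3 + 170 → 14656; Group 4 − 310 → 7188; Group 5 − 170 → 8706; Group 6 + 40 → 19806; Group 7 + 330 → 7253
End of period: [9188, 8112, 14656, 7188, 8706, 19806, 7253]
Dependents (band 0–14 + band 90+) = 9188 + 7253 = 16441; working-age = 58468; ratio = 16441/58468 × 100 = 28.1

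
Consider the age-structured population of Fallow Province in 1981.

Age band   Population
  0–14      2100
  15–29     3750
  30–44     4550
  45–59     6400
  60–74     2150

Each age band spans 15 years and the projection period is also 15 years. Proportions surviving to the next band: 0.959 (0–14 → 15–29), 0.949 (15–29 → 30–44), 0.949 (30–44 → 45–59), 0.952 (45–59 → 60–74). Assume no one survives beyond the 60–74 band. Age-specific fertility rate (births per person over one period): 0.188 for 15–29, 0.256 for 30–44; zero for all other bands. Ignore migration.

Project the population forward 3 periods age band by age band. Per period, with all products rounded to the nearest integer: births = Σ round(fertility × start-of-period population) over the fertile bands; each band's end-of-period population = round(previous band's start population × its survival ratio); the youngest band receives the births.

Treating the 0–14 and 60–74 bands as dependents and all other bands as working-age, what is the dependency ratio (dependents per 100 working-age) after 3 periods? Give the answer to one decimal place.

85.0

Period 1:
Births: 3750 × 0.188 = 705 ; 4550 × 0.256 = 1165 → 1870
15–29: 2100 × 0.959 = 2014
30–44: 3750 × 0.949 = 3559
45–59: 4550 × 0.949 = 4318
60–74: 6400 × 0.952 = 6093
End of period: [1870, 2014, 3559, 4318, 6093]
Period 2:
Births: 2014 × 0.188 = 379 ; 3559 × 0.256 = 911 → 1290
15–29: 1870 × 0.959 = 1793
30–44: 2014 × 0.949 = 1911
45–59: 3559 × 0.949 = 3377
60–74: 4318 × 0.952 = 4111
End of period: [1290, 1793, 1911, 3377, 4111]
Period 3:
Births: 1793 × 0.188 = 337 ; 1911 × 0.256 = 489 → 826
15–29: 1290 × 0.959 = 1237
30–44: 1793 × 0.949 = 1702
45–59: 1911 × 0.949 = 1814
60–74: 3377 × 0.952 = 3215
End of period: [826, 1237, 1702, 1814, 3215]
Dependents (band 0–14 + band 60–74) = 826 + 3215 = 4041; working-age = 4753; ratio = 4041/4753 × 100 = 85.0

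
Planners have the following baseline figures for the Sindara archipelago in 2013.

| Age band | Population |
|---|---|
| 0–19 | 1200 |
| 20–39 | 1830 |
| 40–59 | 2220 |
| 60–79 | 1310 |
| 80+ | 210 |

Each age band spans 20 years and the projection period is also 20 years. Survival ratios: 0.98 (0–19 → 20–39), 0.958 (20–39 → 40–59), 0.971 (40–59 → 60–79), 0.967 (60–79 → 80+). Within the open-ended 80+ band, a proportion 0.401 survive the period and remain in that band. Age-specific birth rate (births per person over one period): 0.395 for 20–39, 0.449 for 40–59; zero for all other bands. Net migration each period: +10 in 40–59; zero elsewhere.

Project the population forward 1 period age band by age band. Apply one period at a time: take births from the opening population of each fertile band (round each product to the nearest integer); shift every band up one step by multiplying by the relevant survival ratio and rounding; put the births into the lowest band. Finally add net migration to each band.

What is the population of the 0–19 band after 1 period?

1720

— Period 1 —
Births: 1830 * 0.395 = 723, 2220 * 0.449 = 997 — total 1720
20–39: 1200 * 0.98 = 1176
40–59: 1830 * 0.958 = 1753
60–79: 2220 * 0.971 = 2156
80+: 1310 * 0.967 + 210 * 0.401 = 1267 + 84 = 1351
Net migration: 40–59 + 10 → 1763
Giving 1720 / 1176 / 1763 / 2156 / 1351.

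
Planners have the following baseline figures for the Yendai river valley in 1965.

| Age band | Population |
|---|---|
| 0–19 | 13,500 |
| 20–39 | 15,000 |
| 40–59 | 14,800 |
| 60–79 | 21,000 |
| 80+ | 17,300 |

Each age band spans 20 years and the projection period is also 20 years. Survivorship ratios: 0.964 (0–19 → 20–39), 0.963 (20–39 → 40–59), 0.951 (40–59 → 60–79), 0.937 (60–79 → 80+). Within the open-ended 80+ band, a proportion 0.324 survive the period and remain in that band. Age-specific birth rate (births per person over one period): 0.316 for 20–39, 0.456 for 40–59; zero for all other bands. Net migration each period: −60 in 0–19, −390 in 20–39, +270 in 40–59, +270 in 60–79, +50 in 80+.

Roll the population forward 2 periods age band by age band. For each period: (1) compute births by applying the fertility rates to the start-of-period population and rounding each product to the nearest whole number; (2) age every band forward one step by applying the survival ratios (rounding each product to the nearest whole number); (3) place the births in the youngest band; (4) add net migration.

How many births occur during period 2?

(Bands numbered youngest = 1 to oldest = 5.)
Period 1:
Births: 15000 × 0.316 = 4740, 14800 × 0.456 = 6749 — total 11489
Band 2: 13500 × 0.964 = 13014
Band 3: 15000 × 0.963 = 14445
Band 4: 14800 × 0.951 = 14075
Band 5: 21000 × 0.937 + 17300 × 0.324 = 19677 + 5605 = 25282
Net migration: Band 1 − 60 → 11429; Band 2 − 390 → 12624; Band 3 + 270 → 14715; Band 4 + 270 → 14345; Band 5 + 50 → 25332
Giving 11429 / 12624 / 14715 / 14345 / 25332.
Period 2:
Births: 12624 × 0.316 = 3989, 14715 × 0.456 = 6710 — total 10699
Band 2: 11429 × 0.964 = 11018
Band 3: 12624 × 0.963 = 12157
Band 4: 14715 × 0.951 = 13994
Band 5: 14345 × 0.937 + 25332 × 0.324 = 13441 + 8208 = 21649
Net migration: Band 1 − 60 → 10639; Band 2 − 390 → 10628; Band 3 + 270 → 12427; Band 4 + 270 → 14264; Band 5 + 50 → 21699
Giving 10639 / 10628 / 12427 / 14264 / 21699.

10699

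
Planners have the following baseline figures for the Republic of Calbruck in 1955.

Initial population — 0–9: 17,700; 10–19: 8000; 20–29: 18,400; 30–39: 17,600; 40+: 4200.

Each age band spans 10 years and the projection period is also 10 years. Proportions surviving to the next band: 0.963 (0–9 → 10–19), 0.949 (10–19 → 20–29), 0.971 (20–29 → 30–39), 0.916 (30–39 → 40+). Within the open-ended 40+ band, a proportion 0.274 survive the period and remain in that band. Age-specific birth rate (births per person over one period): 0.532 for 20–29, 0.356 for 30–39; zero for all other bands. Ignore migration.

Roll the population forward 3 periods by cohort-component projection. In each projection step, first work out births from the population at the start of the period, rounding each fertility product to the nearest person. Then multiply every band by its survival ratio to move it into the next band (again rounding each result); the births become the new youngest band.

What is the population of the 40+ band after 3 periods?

12534

(Bands numbered youngest = 1 to oldest = 5.)
Period 1.
Births: 18400 × 0.532 = 9789 ; 17600 × 0.356 = 6266 → 16055
Band 2: 17700 × 0.963 = 17045
Band 3: 8000 × 0.949 = 7592
Band 4: 18400 × 0.971 = 17866
Band 5: 17600 × 0.916 + 4200 × 0.274 = 16122 + 1151 = 17273
Population now: 0–9=16055, 10–19=17045, 20–29=7592, 30–39=17866, 40+=17273
Period 2.
Births: 7592 × 0.532 = 4039 ; 17866 × 0.356 = 6360 → 10399
Band 2: 16055 × 0.963 = 15461
Band 3: 17045 × 0.949 = 16176
Band 4: 7592 × 0.971 = 7372
Band 5: 17866 × 0.916 + 17273 × 0.274 = 16365 + 4733 = 21098
Population now: 0–9=10399, 10–19=15461, 20–29=16176, 30–39=7372, 40+=21098
Period 3.
Births: 16176 × 0.532 = 8606 ; 7372 × 0.356 = 2624 → 11230
Band 2: 10399 × 0.963 = 10014
Band 3: 15461 × 0.949 = 14672
Band 4: 16176 × 0.971 = 15707
Band 5: 7372 × 0.916 + 21098 × 0.274 = 6753 + 5781 = 12534
Population now: 0–9=11230, 10–19=10014, 20–29=14672, 30–39=15707, 40+=12534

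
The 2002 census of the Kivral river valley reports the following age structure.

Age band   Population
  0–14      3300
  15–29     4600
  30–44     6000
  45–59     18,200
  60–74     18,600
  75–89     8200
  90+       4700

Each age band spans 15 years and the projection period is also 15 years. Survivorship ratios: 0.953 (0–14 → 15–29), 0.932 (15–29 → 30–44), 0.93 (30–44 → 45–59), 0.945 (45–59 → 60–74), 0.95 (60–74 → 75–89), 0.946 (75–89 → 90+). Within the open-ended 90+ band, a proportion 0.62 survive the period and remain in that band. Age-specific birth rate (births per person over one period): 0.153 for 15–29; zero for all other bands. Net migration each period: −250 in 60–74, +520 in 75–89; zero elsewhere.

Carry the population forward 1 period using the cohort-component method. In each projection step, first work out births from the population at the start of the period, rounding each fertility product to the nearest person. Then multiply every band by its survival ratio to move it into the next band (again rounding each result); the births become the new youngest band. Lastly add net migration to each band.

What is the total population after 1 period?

59526

[period 1]
Births: 4600 × 0.153 = 704
15–29: 3300 × 0.953 = 3145
30–44: 4600 × 0.932 = 4287
45–59: 6000 × 0.93 = 5580
60–74: 18200 × 0.945 = 17199
75–89: 18600 × 0.95 = 17670
90+: 8200 × 0.946 + 4700 × 0.62 = 7757 + 2914 = 10671
Net migration: 60–74 − 250 → 16949; 75–89 + 520 → 18190
→ [704, 3145, 4287, 5580, 16949, 18190, 10671]
Total after period 1: 704 + 3145 + 4287 + 5580 + 16949 + 18190 + 10671 = 59526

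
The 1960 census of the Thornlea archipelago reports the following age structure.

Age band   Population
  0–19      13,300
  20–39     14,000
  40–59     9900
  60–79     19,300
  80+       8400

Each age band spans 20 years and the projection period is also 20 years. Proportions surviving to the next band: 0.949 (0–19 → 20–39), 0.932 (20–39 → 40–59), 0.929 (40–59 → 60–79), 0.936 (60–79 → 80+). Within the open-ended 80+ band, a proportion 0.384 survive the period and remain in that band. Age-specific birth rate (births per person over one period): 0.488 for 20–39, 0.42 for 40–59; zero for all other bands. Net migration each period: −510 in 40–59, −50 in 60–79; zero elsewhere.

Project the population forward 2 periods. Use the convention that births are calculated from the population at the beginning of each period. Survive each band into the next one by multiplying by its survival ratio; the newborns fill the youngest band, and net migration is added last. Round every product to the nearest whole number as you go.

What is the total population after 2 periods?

61446

After projecting period 1:
Births: 14000 × 0.488 = 6832 ; 9900 × 0.42 = 4158 ⇒ total 10990
20–39: 13300 × 0.949 = 12622
40–59: 14000 × 0.932 = 13048
60–79: 9900 × 0.929 = 9197
80+: 19300 × 0.936 + 8400 × 0.384 = 18065 + 3226 = 21291
Net migration: 40–59 − 510 → 12538; 60–79 − 50 → 9147
→ [10990, 12622, 12538, 9147, 21291]
After projecting period 2:
Births: 12622 × 0.488 = 6160 ; 12538 × 0.42 = 5266 ⇒ total 11426
20–39: 10990 × 0.949 = 10430
40–59: 12622 × 0.932 = 11764
60–79: 12538 × 0.929 = 11648
80+: 9147 × 0.936 + 21291 × 0.384 = 8562 + 8176 = 16738
Net migration: 40–59 − 510 → 11254; 60–79 − 50 → 11598
→ [11426, 10430, 11254, 11598, 16738]
Total after period 2: 11426 + 10430 + 11254 + 11598 + 16738 = 61446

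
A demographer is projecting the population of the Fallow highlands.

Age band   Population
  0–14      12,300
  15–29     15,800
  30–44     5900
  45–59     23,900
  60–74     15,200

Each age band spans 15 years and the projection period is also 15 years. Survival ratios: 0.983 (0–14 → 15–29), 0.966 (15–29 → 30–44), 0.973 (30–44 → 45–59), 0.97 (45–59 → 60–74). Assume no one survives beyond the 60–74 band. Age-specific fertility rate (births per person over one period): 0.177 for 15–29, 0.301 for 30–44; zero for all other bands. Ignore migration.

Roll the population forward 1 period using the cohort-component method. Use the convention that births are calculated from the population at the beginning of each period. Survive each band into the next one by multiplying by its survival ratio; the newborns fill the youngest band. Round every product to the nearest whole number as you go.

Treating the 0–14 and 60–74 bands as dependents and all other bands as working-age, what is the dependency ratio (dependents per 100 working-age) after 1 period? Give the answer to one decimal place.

Period 1.
Births: 15800 × 0.177 = 2797 ; 5900 × 0.301 = 1776 — total 4573
15–29: 12300 × 0.983 = 12091
30–44: 15800 × 0.966 = 15263
45–59: 5900 × 0.973 = 5741
60–74: 23900 × 0.97 = 23183
Population now: 0–14=4573, 15–29=12091, 30–44=15263, 45–59=5741, 60–74=23183
Dependents (band 0–14 + band 60–74) = 4573 + 23183 = 27756; working-age = 33095; ratio = 27756/33095 × 100 = 83.9

83.9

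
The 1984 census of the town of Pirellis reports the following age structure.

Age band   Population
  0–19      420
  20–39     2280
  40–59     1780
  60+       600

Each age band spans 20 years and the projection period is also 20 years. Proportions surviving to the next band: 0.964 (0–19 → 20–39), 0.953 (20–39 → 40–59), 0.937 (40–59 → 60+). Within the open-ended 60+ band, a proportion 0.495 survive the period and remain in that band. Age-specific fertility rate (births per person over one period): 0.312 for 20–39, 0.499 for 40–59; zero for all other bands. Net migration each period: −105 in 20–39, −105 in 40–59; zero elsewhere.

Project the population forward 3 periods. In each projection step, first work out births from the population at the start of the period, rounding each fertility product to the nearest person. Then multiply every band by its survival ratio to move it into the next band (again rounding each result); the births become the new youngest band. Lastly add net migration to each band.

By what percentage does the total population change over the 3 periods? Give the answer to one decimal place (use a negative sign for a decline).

Call the groups 1 to 4, youngest first.
After projecting period 1:
Births: 2280 * 0.312 = 711 ; 1780 * 0.499 = 888 → 1599
Group 2: 420 * 0.964 = 405
Group 3: 2280 * 0.953 = 2173
Group 4: 1780 * 0.937 + 600 * 0.495 = 1668 + 297 = 1965
Net migration: Group 2 − 105 → 300; Group 3 − 105 → 2068
→ [1599, 300, 2068, 1965]
After projecting period 2:
Births: 300 * 0.312 = 94 ; 2068 * 0.499 = 1032 → 1126
Group 2: 1599 * 0.964 = 1541
Group 3: 300 * 0.953 = 286
Group 4: 2068 * 0.937 + 1965 * 0.495 = 1938 + 973 = 2911
Net migration: Group 2 − 105 → 1436; Group 3 − 105 → 181
→ [1126, 1436, 181, 2911]
After projecting period 3:
Births: 1436 * 0.312 = 448 ; 181 * 0.499 = 90 → 538
Group 2: 1126 * 0.964 = 1085
Group 3: 1436 * 0.953 = 1369
Group 4: 181 * 0.937 + 2911 * 0.495 = 170 + 1441 = 1611
Net migration: Group 2 − 105 → 980; Group 3 − 105 → 1264
→ [538, 980, 1264, 1611]
Total: 5080 → 4393; change = -687; percentage change = -13.5%

-13.5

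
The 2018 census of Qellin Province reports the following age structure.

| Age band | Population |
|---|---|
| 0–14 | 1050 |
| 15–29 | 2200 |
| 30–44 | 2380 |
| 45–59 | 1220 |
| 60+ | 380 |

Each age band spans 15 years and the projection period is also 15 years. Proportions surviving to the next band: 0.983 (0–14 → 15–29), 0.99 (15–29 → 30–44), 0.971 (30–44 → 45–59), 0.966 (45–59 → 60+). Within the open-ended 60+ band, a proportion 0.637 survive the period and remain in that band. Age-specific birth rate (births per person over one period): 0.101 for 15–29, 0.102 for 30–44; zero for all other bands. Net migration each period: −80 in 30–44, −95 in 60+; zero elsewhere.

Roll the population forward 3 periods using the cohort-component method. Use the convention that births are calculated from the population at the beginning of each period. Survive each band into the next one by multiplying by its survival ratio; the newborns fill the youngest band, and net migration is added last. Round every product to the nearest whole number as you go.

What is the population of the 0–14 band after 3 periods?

After projecting period 1:
Births: 2200 × 0.101 = 222 ; 2380 × 0.102 = 243 → 465
15–29: 1050 × 0.983 = 1032
30–44: 2200 × 0.99 = 2178
45–59: 2380 × 0.971 = 2311
60+: 1220 × 0.966 + 380 × 0.637 = 1179 + 242 = 1421
Net migration: 30–44 − 80 → 2098; 60+ − 95 → 1326
End of period: [465, 1032, 2098, 2311, 1326]
After projecting period 2:
Births: 1032 × 0.101 = 104 ; 2098 × 0.102 = 214 → 318
15–29: 465 × 0.983 = 457
30–44: 1032 × 0.99 = 1022
45–59: 2098 × 0.971 = 2037
60+: 2311 × 0.966 + 1326 × 0.637 = 2232 + 845 = 3077
Net migration: 30–44 − 80 → 942; 60+ − 95 → 2982
End of period: [318, 457, 942, 2037, 2982]
After projecting period 3:
Births: 457 × 0.101 = 46 ; 942 × 0.102 = 96 → 142
15–29: 318 × 0.983 = 313
30–44: 457 × 0.99 = 452
45–59: 942 × 0.971 = 915
60+: 2037 × 0.966 + 2982 × 0.637 = 1968 + 1900 = 3868
Net migration: 30–44 − 80 → 372; 60+ − 95 → 3773
End of period: [142, 313, 372, 915, 3773]

142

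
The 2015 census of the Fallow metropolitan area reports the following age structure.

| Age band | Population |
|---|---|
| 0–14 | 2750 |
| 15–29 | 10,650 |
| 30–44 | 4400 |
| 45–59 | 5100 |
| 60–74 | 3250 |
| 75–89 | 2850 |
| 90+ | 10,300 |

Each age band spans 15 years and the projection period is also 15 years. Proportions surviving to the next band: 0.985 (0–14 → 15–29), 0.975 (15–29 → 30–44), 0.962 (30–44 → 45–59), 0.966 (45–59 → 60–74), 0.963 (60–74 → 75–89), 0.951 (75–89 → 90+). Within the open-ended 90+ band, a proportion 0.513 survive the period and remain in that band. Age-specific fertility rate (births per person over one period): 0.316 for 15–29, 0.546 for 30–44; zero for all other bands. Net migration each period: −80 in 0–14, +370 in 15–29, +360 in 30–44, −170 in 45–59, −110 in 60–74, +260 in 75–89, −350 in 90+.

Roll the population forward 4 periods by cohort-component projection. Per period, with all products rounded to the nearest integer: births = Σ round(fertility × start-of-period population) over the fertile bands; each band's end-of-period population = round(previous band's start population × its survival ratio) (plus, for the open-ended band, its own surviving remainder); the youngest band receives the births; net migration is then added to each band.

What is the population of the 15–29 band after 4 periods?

— Period 1 —
Births: 10650 × 0.316 = 3365 ; 4400 × 0.546 = 2402 → 5767
15–29: 2750 × 0.985 = 2709
30–44: 10650 × 0.975 = 10384
45–59: 4400 × 0.962 = 4233
60–74: 5100 × 0.966 = 4927
75–89: 3250 × 0.963 = 3130
90+: 2850 × 0.951 + 10300 × 0.513 = 2710 + 5284 = 7994
Net migration: 0–14 − 80 → 5687; 15–29 + 370 → 3079; 30–44 + 360 → 10744; 45–59 − 170 → 4063; 60–74 − 110 → 4817; 75–89 + 260 → 3390; 90+ − 350 → 7644
Population now: 0–14=5687, 15–29=3079, 30–44=10744, 45–59=4063, 60–74=4817, 75–89=3390, 90+=7644
— Period 2 —
Births: 3079 × 0.316 = 973 ; 10744 × 0.546 = 5866 → 6839
15–29: 5687 × 0.985 = 5602
30–44: 3079 × 0.975 = 3002
45–59: 10744 × 0.962 = 10336
60–74: 4063 × 0.966 = 3925
75–89: 4817 × 0.963 = 4639
90+: 3390 × 0.951 + 7644 × 0.513 = 3224 + 3921 = 7145
Net migration: 0–14 − 80 → 6759; 15–29 + 370 → 5972; 30–44 + 360 → 3362; 45–59 − 170 → 10166; 60–74 − 110 → 3815; 75–89 + 260 → 4899; 90+ − 350 → 6795
Population now: 0–14=6759, 15–29=5972, 30–44=3362, 45–59=10166, 60–74=3815, 75–89=4899, 90+=6795
— Period 3 —
Births: 5972 × 0.316 = 1887 ; 3362 × 0.546 = 1836 → 3723
15–29: 6759 × 0.985 = 6658
30–44: 5972 × 0.975 = 5823
45–59: 3362 × 0.962 = 3234
60–74: 10166 × 0.966 = 9820
75–89: 3815 × 0.963 = 3674
90+: 4899 × 0.951 + 6795 × 0.513 = 4659 + 3486 = 8145
Net migration: 0–14 − 80 → 3643; 15–29 + 370 → 7028; 30–44 + 360 → 6183; 45–59 − 170 → 3064; 60–74 − 110 → 9710; 75–89 + 260 → 3934; 90+ − 350 → 7795
Population now: 0–14=3643, 15–29=7028, 30–44=6183, 45–59=3064, 60–74=9710, 75–89=3934, 90+=7795
— Period 4 —
Births: 7028 × 0.316 = 2221 ; 6183 × 0.546 = 3376 → 5597
15–29: 3643 × 0.985 = 3588
30–44: 7028 × 0.975 = 6852
45–59: 6183 × 0.962 = 5948
60–74: 3064 × 0.966 = 2960
75–89: 9710 × 0.963 = 9351
90+: 3934 × 0.951 + 7795 × 0.513 = 3741 + 3999 = 7740
Net migration: 0–14 − 80 → 5517; 15–29 + 370 → 3958; 30–44 + 360 → 7212; 45–59 − 170 → 5778; 60–74 − 110 → 2850; 75–89 + 260 → 9611; 90+ − 350 → 7390
Population now: 0–14=5517, 15–29=3958, 30–44=7212, 45–59=5778, 60–74=2850, 75–89=9611, 90+=7390

3958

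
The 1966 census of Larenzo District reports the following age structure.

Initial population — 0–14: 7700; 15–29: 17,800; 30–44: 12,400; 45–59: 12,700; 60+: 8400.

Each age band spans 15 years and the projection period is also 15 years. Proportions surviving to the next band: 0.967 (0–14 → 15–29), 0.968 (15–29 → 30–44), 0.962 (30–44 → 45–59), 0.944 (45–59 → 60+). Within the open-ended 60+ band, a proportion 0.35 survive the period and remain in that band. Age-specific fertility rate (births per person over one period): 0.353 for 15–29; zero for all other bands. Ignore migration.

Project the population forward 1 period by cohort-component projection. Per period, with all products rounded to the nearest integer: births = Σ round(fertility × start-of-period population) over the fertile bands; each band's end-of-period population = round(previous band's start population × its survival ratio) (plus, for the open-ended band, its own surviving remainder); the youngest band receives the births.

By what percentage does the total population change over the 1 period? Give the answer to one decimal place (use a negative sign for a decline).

-2.0

— Period 1 —
Births: 17800 × 0.353 = 6283
15–29: 7700 × 0.967 = 7446
30–44: 17800 × 0.968 = 17230
45–59: 12400 × 0.962 = 11929
60+: 12700 × 0.944 + 8400 × 0.35 = 11989 + 2940 = 14929
→ [6283, 7446, 17230, 11929, 14929]
Total: 59000 → 57817; change = -1183; percentage change = -2.0%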